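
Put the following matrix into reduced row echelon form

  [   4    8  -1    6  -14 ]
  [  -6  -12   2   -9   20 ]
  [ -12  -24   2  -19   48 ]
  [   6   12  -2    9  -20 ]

[[1, 2, 0, 0, 2], [0, 0, 1, 0, -2], [0, 0, 0, 1, -4], [0, 0, 0, 0, 0]]

Multiply ρ1 by 1/4.
  [   1    2  -1/4  3/2  -7/2 ]
  [  -6  -12     2   -9    20 ]
  [ -12  -24     2  -19    48 ]
  [   6   12    -2    9   -20 ]
Add 6 times ρ1 to ρ2.
  [   1    2  -1/4  3/2  -7/2 ]
  [   0    0   1/2    0    -1 ]
  [ -12  -24     2  -19    48 ]
  [   6   12    -2    9   -20 ]
Add 12 times ρ1 to ρ3.
  [ 1   2  -1/4  3/2  -7/2 ]
  [ 0   0   1/2    0    -1 ]
  [ 0   0    -1   -1     6 ]
  [ 6  12    -2    9   -20 ]
Subtract 6 times ρ1 from ρ4.
  [ 1  2  -1/4  3/2  -7/2 ]
  [ 0  0   1/2    0    -1 ]
  [ 0  0    -1   -1     6 ]
  [ 0  0  -1/2    0     1 ]
Multiply ρ2 by 2.
  [ 1  2  -1/4  3/2  -7/2 ]
  [ 0  0     1    0    -2 ]
  [ 0  0    -1   -1     6 ]
  [ 0  0  -1/2    0     1 ]
Add ρ2 to ρ3.
  [ 1  2  -1/4  3/2  -7/2 ]
  [ 0  0     1    0    -2 ]
  [ 0  0     0   -1     4 ]
  [ 0  0  -1/2    0     1 ]
Add 1/2 times ρ2 to ρ4.
  [ 1  2  -1/4  3/2  -7/2 ]
  [ 0  0     1    0    -2 ]
  [ 0  0     0   -1     4 ]
  [ 0  0     0    0     0 ]
Multiply ρ3 by -1.
  [ 1  2  -1/4  3/2  -7/2 ]
  [ 0  0     1    0    -2 ]
  [ 0  0     0    1    -4 ]
  [ 0  0     0    0     0 ]
Subtract 3/2 times ρ3 from ρ1.
  [ 1  2  -1/4  0  5/2 ]
  [ 0  0     1  0   -2 ]
  [ 0  0     0  1   -4 ]
  [ 0  0     0  0    0 ]
Add 1/4 times ρ2 to ρ1.
  [ 1  2  0  0   2 ]
  [ 0  0  1  0  -2 ]
  [ 0  0  0  1  -4 ]
  [ 0  0  0  0   0 ]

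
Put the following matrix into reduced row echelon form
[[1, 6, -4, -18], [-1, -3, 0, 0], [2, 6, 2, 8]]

R2 := R2 + R1
R3 := R3 − 2·R1
R2 := 1/3·R2
R3 := R3 + 6·R2
R3 := 1/2·R3
R2 := R2 + 4/3·R3
R1 := R1 + 4·R3
R1 := R1 − 6·R2

[[1, 0, 0, 2], [0, 1, 0, -2/3], [0, 0, 1, 4]]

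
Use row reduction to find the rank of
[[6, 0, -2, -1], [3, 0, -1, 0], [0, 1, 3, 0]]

rank = 3

ρ1 ← 1/6·ρ1
  [ 1  0  -1/3  -1/6 ]
  [ 3  0    -1     0 ]
  [ 0  1     3     0 ]
ρ2 ← ρ2 − 3·ρ1
  [ 1  0  -1/3  -1/6 ]
  [ 0  0     0   1/2 ]
  [ 0  1     3     0 ]
ρ2 <=> ρ3
  [ 1  0  -1/3  -1/6 ]
  [ 0  1     3     0 ]
  [ 0  0     0   1/2 ]
ρ3 ← 2·ρ3
  [ 1  0  -1/3  -1/6 ]
  [ 0  1     3     0 ]
  [ 0  0     0     1 ]
ρ1 ← ρ1 + 1/6·ρ3
  [ 1  0  -1/3  0 ]
  [ 0  1     3  0 ]
  [ 0  0     0  1 ]
The reduced form has 3 nonzero rows.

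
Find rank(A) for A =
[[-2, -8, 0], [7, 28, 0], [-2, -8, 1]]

ρ1 := -1/2·ρ1
  [  1   4  0 ]
  [  7  28  0 ]
  [ -2  -8  1 ]
ρ2 := ρ2 − 7·ρ1
  [  1   4  0 ]
  [  0   0  0 ]
  [ -2  -8  1 ]
ρ3 := ρ3 + 2·ρ1
  [ 1  4  0 ]
  [ 0  0  0 ]
  [ 0  0  1 ]
ρ2 <=> ρ3
  [ 1  4  0 ]
  [ 0  0  1 ]
  [ 0  0  0 ]
The reduced form has 2 nonzero rows.

rank = 2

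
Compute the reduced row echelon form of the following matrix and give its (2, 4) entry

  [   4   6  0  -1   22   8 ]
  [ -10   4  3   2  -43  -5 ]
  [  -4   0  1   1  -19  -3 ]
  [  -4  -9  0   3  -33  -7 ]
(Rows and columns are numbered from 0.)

-3

Multiply ρ1 by 1/4.
  [   1  3/2  0  -1/4  11/2   2 ]
  [ -10    4  3     2   -43  -5 ]
  [  -4    0  1     1   -19  -3 ]
  [  -4   -9  0     3   -33  -7 ]
Add 10 times ρ1 to ρ2.
  [  1  3/2  0  -1/4  11/2   2 ]
  [  0   19  3  -1/2    12  15 ]
  [ -4    0  1     1   -19  -3 ]
  [ -4   -9  0     3   -33  -7 ]
Add 4 times ρ1 to ρ3.
  [  1  3/2  0  -1/4  11/2   2 ]
  [  0   19  3  -1/2    12  15 ]
  [  0    6  1     0     3   5 ]
  [ -4   -9  0     3   -33  -7 ]
Add 4 times ρ1 to ρ4.
  [ 1  3/2  0  -1/4  11/2   2 ]
  [ 0   19  3  -1/2    12  15 ]
  [ 0    6  1     0     3   5 ]
  [ 0   -3  0     2   -11   1 ]
Multiply ρ2 by 1/19.
  [ 1  3/2     0   -1/4   11/2      2 ]
  [ 0    1  3/19  -1/38  12/19  15/19 ]
  [ 0    6     1      0      3      5 ]
  [ 0   -3     0      2    -11      1 ]
Subtract 6 times ρ2 from ρ3.
  [ 1  3/2     0   -1/4    11/2      2 ]
  [ 0    1  3/19  -1/38   12/19  15/19 ]
  [ 0    0  1/19   3/19  -15/19   5/19 ]
  [ 0   -3     0      2     -11      1 ]
Add 3 times ρ2 to ρ4.
  [ 1  3/2     0   -1/4     11/2      2 ]
  [ 0    1  3/19  -1/38    12/19  15/19 ]
  [ 0    0  1/19   3/19   -15/19   5/19 ]
  [ 0    0  9/19  73/38  -173/19  64/19 ]
Multiply ρ3 by 19.
  [ 1  3/2     0   -1/4     11/2      2 ]
  [ 0    1  3/19  -1/38    12/19  15/19 ]
  [ 0    0     1      3      -15      5 ]
  [ 0    0  9/19  73/38  -173/19  64/19 ]
Subtract 9/19 times ρ3 from ρ4.
  [ 1  3/2     0   -1/4   11/2      2 ]
  [ 0    1  3/19  -1/38  12/19  15/19 ]
  [ 0    0     1      3    -15      5 ]
  [ 0    0     0    1/2     -2      1 ]
Multiply ρ4 by 2.
  [ 1  3/2     0   -1/4   11/2      2 ]
  [ 0    1  3/19  -1/38  12/19  15/19 ]
  [ 0    0     1      3    -15      5 ]
  [ 0    0     0      1     -4      2 ]
Subtract 3 times ρ4 from ρ3.
  [ 1  3/2     0   -1/4   11/2      2 ]
  [ 0    1  3/19  -1/38  12/19  15/19 ]
  [ 0    0     1      0     -3     -1 ]
  [ 0    0     0      1     -4      2 ]
Add 1/38 times ρ4 to ρ2.
  [ 1  3/2     0  -1/4   11/2      2 ]
  [ 0    1  3/19     0  10/19  16/19 ]
  [ 0    0     1     0     -3     -1 ]
  [ 0    0     0     1     -4      2 ]
Add 1/4 times ρ4 to ρ1.
  [ 1  3/2     0  0    9/2    5/2 ]
  [ 0    1  3/19  0  10/19  16/19 ]
  [ 0    0     1  0     -3     -1 ]
  [ 0    0     0  1     -4      2 ]
Subtract 3/19 times ρ3 from ρ2.
  [ 1  3/2  0  0  9/2  5/2 ]
  [ 0    1  0  0    1    1 ]
  [ 0    0  1  0   -3   -1 ]
  [ 0    0  0  1   -4    2 ]
Subtract 3/2 times ρ2 from ρ1.
  [ 1  0  0  0   3   1 ]
  [ 0  1  0  0   1   1 ]
  [ 0  0  1  0  -3  -1 ]
  [ 0  0  0  1  -4   2 ]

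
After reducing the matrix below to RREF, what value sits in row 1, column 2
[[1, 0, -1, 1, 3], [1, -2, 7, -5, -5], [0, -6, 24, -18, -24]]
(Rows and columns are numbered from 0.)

ρ2 ← ρ2 − ρ1
  [ 1   0  -1    1    3 ]
  [ 0  -2   8   -6   -8 ]
  [ 0  -6  24  -18  -24 ]
ρ2 ← -1/2·ρ2
  [ 1   0  -1    1    3 ]
  [ 0   1  -4    3    4 ]
  [ 0  -6  24  -18  -24 ]
ρ3 ← ρ3 + 6·ρ2
  [ 1  0  -1  1  3 ]
  [ 0  1  -4  3  4 ]
  [ 0  0   0  0  0 ]

-4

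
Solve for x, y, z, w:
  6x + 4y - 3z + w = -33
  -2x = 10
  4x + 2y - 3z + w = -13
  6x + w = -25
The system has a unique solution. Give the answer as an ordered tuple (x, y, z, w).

(-5, -5, -4, 5)

Form the augmented matrix and row-reduce:
  [  6  4  -3  1  |  -33 ]
  [ -2  0   0  0  |   10 ]
  [  4  2  -3  1  |  -13 ]
  [  6  0   0  1  |  -25 ]
R1 ← 1/6·R1
R2 ← R2 + 2·R1
R3 ← R3 − 4·R1
R4 ← R4 − 6·R1
R2 ← 3/4·R2
R3 ← R3 + 2/3·R2
R4 ← R4 + 4·R2
R3 ← -2/3·R3
R3 ← R3 + 1/3·R4
R2 ← R2 − 1/4·R4
R1 ← R1 − 1/6·R4
R2 ← R2 + 3/4·R3
R1 ← R1 + 1/2·R3
R1 ← R1 − 2/3·R2
Reading off the last column: x = -5, y = -5, z = -4, w = 5.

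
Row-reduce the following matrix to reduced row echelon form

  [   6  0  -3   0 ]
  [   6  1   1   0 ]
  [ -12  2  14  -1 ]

[[1, 0, -1/2, 0], [0, 1, 4, 0], [0, 0, 0, 1]]

ρ1 → 1/6·ρ1
  [   1  0  -1/2   0 ]
  [   6  1     1   0 ]
  [ -12  2    14  -1 ]
ρ2 → ρ2 − 6·ρ1
  [   1  0  -1/2   0 ]
  [   0  1     4   0 ]
  [ -12  2    14  -1 ]
ρ3 → ρ3 + 12·ρ1
  [ 1  0  -1/2   0 ]
  [ 0  1     4   0 ]
  [ 0  2     8  -1 ]
ρ3 → ρ3 − 2·ρ2
  [ 1  0  -1/2   0 ]
  [ 0  1     4   0 ]
  [ 0  0     0  -1 ]
ρ3 → -1·ρ3
  [ 1  0  -1/2  0 ]
  [ 0  1     4  0 ]
  [ 0  0     0  1 ]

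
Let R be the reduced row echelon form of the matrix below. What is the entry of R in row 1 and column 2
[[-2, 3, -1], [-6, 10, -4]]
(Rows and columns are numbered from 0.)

-1

R1 := -1/2·R1
  [  1  -3/2  1/2 ]
  [ -6    10   -4 ]
R2 := R2 + 6·R1
  [ 1  -3/2  1/2 ]
  [ 0     1   -1 ]
R1 := R1 + 3/2·R2
  [ 1  0  -1 ]
  [ 0  1  -1 ]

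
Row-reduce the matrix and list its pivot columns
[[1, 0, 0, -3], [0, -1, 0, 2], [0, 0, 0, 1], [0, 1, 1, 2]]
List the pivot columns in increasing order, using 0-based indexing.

0, 1, 2, 3

r2 := -1·r2
  [ 1  0  0  -3 ]
  [ 0  1  0  -2 ]
  [ 0  0  0   1 ]
  [ 0  1  1   2 ]
r4 := r4 − r2
  [ 1  0  0  -3 ]
  [ 0  1  0  -2 ]
  [ 0  0  0   1 ]
  [ 0  0  1   4 ]
r3 <-> r4
  [ 1  0  0  -3 ]
  [ 0  1  0  -2 ]
  [ 0  0  1   4 ]
  [ 0  0  0   1 ]
r3 := r3 − 4·r4
  [ 1  0  0  -3 ]
  [ 0  1  0  -2 ]
  [ 0  0  1   0 ]
  [ 0  0  0   1 ]
r2 := r2 + 2·r4
  [ 1  0  0  -3 ]
  [ 0  1  0   0 ]
  [ 0  0  1   0 ]
  [ 0  0  0   1 ]
r1 := r1 + 3·r4
  [ 1  0  0  0 ]
  [ 0  1  0  0 ]
  [ 0  0  1  0 ]
  [ 0  0  0  1 ]
Pivot columns are the columns containing a leading 1.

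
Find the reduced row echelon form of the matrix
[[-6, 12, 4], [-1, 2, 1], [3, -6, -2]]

Multiply r1 by -1/6.
  [  1  -2  -2/3 ]
  [ -1   2     1 ]
  [  3  -6    -2 ]
Add r1 to r2.
  [ 1  -2  -2/3 ]
  [ 0   0   1/3 ]
  [ 3  -6    -2 ]
Subtract 3 times r1 from r3.
  [ 1  -2  -2/3 ]
  [ 0   0   1/3 ]
  [ 0   0     0 ]
Multiply r2 by 3.
  [ 1  -2  -2/3 ]
  [ 0   0     1 ]
  [ 0   0     0 ]
Add 2/3 times r2 to r1.
  [ 1  -2  0 ]
  [ 0   0  1 ]
  [ 0   0  0 ]

[[1, -2, 0], [0, 0, 1], [0, 0, 0]]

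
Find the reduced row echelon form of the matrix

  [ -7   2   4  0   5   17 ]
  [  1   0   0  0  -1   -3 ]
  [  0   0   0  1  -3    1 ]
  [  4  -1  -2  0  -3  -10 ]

[[1, 0, 0, 0, -1, -3], [0, 1, 2, 0, -1, -2], [0, 0, 0, 1, -3, 1], [0, 0, 0, 0, 0, 0]]

R1 ← -1/7·R1
  [ 1  -2/7  -4/7  0  -5/7  -17/7 ]
  [ 1     0     0  0    -1     -3 ]
  [ 0     0     0  1    -3      1 ]
  [ 4    -1    -2  0    -3    -10 ]
R2 ← R2 − R1
  [ 1  -2/7  -4/7  0  -5/7  -17/7 ]
  [ 0   2/7   4/7  0  -2/7   -4/7 ]
  [ 0     0     0  1    -3      1 ]
  [ 4    -1    -2  0    -3    -10 ]
R4 ← R4 − 4·R1
  [ 1  -2/7  -4/7  0  -5/7  -17/7 ]
  [ 0   2/7   4/7  0  -2/7   -4/7 ]
  [ 0     0     0  1    -3      1 ]
  [ 0   1/7   2/7  0  -1/7   -2/7 ]
R2 ← 7/2·R2
  [ 1  -2/7  -4/7  0  -5/7  -17/7 ]
  [ 0     1     2  0    -1     -2 ]
  [ 0     0     0  1    -3      1 ]
  [ 0   1/7   2/7  0  -1/7   -2/7 ]
R4 ← R4 − 1/7·R2
  [ 1  -2/7  -4/7  0  -5/7  -17/7 ]
  [ 0     1     2  0    -1     -2 ]
  [ 0     0     0  1    -3      1 ]
  [ 0     0     0  0     0      0 ]
R1 ← R1 + 2/7·R2
  [ 1  0  0  0  -1  -3 ]
  [ 0  1  2  0  -1  -2 ]
  [ 0  0  0  1  -3   1 ]
  [ 0  0  0  0   0   0 ]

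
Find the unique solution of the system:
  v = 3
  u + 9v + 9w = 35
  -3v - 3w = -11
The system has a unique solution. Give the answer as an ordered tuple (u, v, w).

Form the augmented matrix and row-reduce:
  [ 0   1   0  |    3 ]
  [ 1   9   9  |   35 ]
  [ 0  -3  -3  |  -11 ]
r1 <=> r2
  [ 1   9   9  |   35 ]
  [ 0   1   0  |    3 ]
  [ 0  -3  -3  |  -11 ]
r3 → r3 + 3·r2
  [ 1  9   9  |  35 ]
  [ 0  1   0  |   3 ]
  [ 0  0  -3  |  -2 ]
r3 → -1/3·r3
  [ 1  9  9  |   35 ]
  [ 0  1  0  |    3 ]
  [ 0  0  1  |  2/3 ]
r1 → r1 − 9·r3
  [ 1  9  0  |   29 ]
  [ 0  1  0  |    3 ]
  [ 0  0  1  |  2/3 ]
r1 → r1 − 9·r2
  [ 1  0  0  |    2 ]
  [ 0  1  0  |    3 ]
  [ 0  0  1  |  2/3 ]
Reading off the last column: u = 2, v = 3, w = 2/3.

(2, 3, 2/3)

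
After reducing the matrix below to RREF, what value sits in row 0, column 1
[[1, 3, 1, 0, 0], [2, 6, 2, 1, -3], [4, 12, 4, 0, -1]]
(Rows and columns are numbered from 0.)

R2 := R2 − 2·R1
  [ 1   3  1  0   0 ]
  [ 0   0  0  1  -3 ]
  [ 4  12  4  0  -1 ]
R3 := R3 − 4·R1
  [ 1  3  1  0   0 ]
  [ 0  0  0  1  -3 ]
  [ 0  0  0  0  -1 ]
R3 := -1·R3
  [ 1  3  1  0   0 ]
  [ 0  0  0  1  -3 ]
  [ 0  0  0  0   1 ]
R2 := R2 + 3·R3
  [ 1  3  1  0  0 ]
  [ 0  0  0  1  0 ]
  [ 0  0  0  0  1 ]

3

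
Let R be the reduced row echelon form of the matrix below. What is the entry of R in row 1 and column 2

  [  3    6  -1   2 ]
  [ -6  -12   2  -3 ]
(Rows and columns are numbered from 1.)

r1 ← 1/3·r1
  [  1    2  -1/3  2/3 ]
  [ -6  -12     2   -3 ]
r2 ← r2 + 6·r1
  [ 1  2  -1/3  2/3 ]
  [ 0  0     0    1 ]
r1 ← r1 − 2/3·r2
  [ 1  2  -1/3  0 ]
  [ 0  0     0  1 ]

2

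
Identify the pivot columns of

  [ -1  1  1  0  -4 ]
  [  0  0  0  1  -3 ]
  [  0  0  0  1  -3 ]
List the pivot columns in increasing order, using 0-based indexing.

ρ1 := -1·ρ1
  [ 1  -1  -1  0   4 ]
  [ 0   0   0  1  -3 ]
  [ 0   0   0  1  -3 ]
ρ3 := ρ3 − ρ2
  [ 1  -1  -1  0   4 ]
  [ 0   0   0  1  -3 ]
  [ 0   0   0  0   0 ]
Pivot columns are the columns containing a leading 1.

0, 3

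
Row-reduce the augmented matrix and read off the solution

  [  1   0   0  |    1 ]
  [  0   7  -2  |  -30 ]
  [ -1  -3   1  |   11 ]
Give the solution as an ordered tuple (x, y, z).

(1, -6, -6)

Add R1 to R3.
  [ 1   0   0  |    1 ]
  [ 0   7  -2  |  -30 ]
  [ 0  -3   1  |   12 ]
Multiply R2 by 1/7.
  [ 1   0     0  |      1 ]
  [ 0   1  -2/7  |  -30/7 ]
  [ 0  -3     1  |     12 ]
Add 3 times R2 to R3.
  [ 1  0     0  |      1 ]
  [ 0  1  -2/7  |  -30/7 ]
  [ 0  0   1/7  |   -6/7 ]
Multiply R3 by 7.
  [ 1  0     0  |      1 ]
  [ 0  1  -2/7  |  -30/7 ]
  [ 0  0     1  |     -6 ]
Add 2/7 times R3 to R2.
  [ 1  0  0  |   1 ]
  [ 0  1  0  |  -6 ]
  [ 0  0  1  |  -6 ]
Reading off the last column: x = 1, y = -6, z = -6.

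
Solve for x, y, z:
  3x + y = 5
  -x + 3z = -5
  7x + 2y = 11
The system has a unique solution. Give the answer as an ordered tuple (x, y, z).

(1, 2, -4/3)

Form the augmented matrix and row-reduce:
  [  3  1  0  |   5 ]
  [ -1  0  3  |  -5 ]
  [  7  2  0  |  11 ]
R1 -> 1/3·R1
  [  1  1/3  0  |  5/3 ]
  [ -1    0  3  |   -5 ]
  [  7    2  0  |   11 ]
R2 -> R2 + R1
  [ 1  1/3  0  |    5/3 ]
  [ 0  1/3  3  |  -10/3 ]
  [ 7    2  0  |     11 ]
R3 -> R3 − 7·R1
  [ 1   1/3  0  |    5/3 ]
  [ 0   1/3  3  |  -10/3 ]
  [ 0  -1/3  0  |   -2/3 ]
R2 -> 3·R2
  [ 1   1/3  0  |   5/3 ]
  [ 0     1  9  |   -10 ]
  [ 0  -1/3  0  |  -2/3 ]
R3 -> R3 + 1/3·R2
  [ 1  1/3  0  |  5/3 ]
  [ 0    1  9  |  -10 ]
  [ 0    0  3  |   -4 ]
R3 -> 1/3·R3
  [ 1  1/3  0  |   5/3 ]
  [ 0    1  9  |   -10 ]
  [ 0    0  1  |  -4/3 ]
R2 -> R2 − 9·R3
  [ 1  1/3  0  |   5/3 ]
  [ 0    1  0  |     2 ]
  [ 0    0  1  |  -4/3 ]
R1 -> R1 − 1/3·R2
  [ 1  0  0  |     1 ]
  [ 0  1  0  |     2 ]
  [ 0  0  1  |  -4/3 ]
Reading off the last column: x = 1, y = 2, z = -4/3.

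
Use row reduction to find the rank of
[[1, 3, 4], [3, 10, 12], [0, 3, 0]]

R2 → R2 − 3·R1
R3 → R3 − 3·R2
R1 → R1 − 3·R2
The reduced form has 2 nonzero rows.

rank = 2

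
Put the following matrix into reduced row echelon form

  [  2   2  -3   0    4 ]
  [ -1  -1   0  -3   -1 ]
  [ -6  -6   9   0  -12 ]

Multiply R1 by 1/2.
  [  1   1  -3/2   0    2 ]
  [ -1  -1     0  -3   -1 ]
  [ -6  -6     9   0  -12 ]
Add R1 to R2.
  [  1   1  -3/2   0    2 ]
  [  0   0  -3/2  -3    1 ]
  [ -6  -6     9   0  -12 ]
Add 6 times R1 to R3.
  [ 1  1  -3/2   0  2 ]
  [ 0  0  -3/2  -3  1 ]
  [ 0  0     0   0  0 ]
Multiply R2 by -2/3.
  [ 1  1  -3/2  0     2 ]
  [ 0  0     1  2  -2/3 ]
  [ 0  0     0  0     0 ]
Add 3/2 times R2 to R1.
  [ 1  1  0  3     1 ]
  [ 0  0  1  2  -2/3 ]
  [ 0  0  0  0     0 ]

[[1, 1, 0, 3, 1], [0, 0, 1, 2, -2/3], [0, 0, 0, 0, 0]]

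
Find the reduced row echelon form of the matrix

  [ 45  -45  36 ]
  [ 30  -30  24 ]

R1 → 1/45·R1
  [  1   -1  4/5 ]
  [ 30  -30   24 ]
R2 → R2 − 30·R1
  [ 1  -1  4/5 ]
  [ 0   0    0 ]

[[1, -1, 4/5], [0, 0, 0]]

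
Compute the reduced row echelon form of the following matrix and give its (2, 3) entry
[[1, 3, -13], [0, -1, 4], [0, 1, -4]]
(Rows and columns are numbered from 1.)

R2 := -1·R2
R3 := R3 − R2
R1 := R1 − 3·R2

-4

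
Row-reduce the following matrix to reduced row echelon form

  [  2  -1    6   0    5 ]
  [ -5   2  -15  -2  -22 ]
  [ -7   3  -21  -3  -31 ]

[[1, 0, 3, 0, 4], [0, 1, 0, 0, 3], [0, 0, 0, 1, 4]]

R1 ← 1/2·R1
  [  1  -1/2    3   0  5/2 ]
  [ -5     2  -15  -2  -22 ]
  [ -7     3  -21  -3  -31 ]
R2 ← R2 + 5·R1
  [  1  -1/2    3   0    5/2 ]
  [  0  -1/2    0  -2  -19/2 ]
  [ -7     3  -21  -3    -31 ]
R3 ← R3 + 7·R1
  [ 1  -1/2  3   0    5/2 ]
  [ 0  -1/2  0  -2  -19/2 ]
  [ 0  -1/2  0  -3  -27/2 ]
R2 ← -2·R2
  [ 1  -1/2  3   0    5/2 ]
  [ 0     1  0   4     19 ]
  [ 0  -1/2  0  -3  -27/2 ]
R3 ← R3 + 1/2·R2
  [ 1  -1/2  3   0  5/2 ]
  [ 0     1  0   4   19 ]
  [ 0     0  0  -1   -4 ]
R3 ← -1·R3
  [ 1  -1/2  3  0  5/2 ]
  [ 0     1  0  4   19 ]
  [ 0     0  0  1    4 ]
R2 ← R2 − 4·R3
  [ 1  -1/2  3  0  5/2 ]
  [ 0     1  0  0    3 ]
  [ 0     0  0  1    4 ]
R1 ← R1 + 1/2·R2
  [ 1  0  3  0  4 ]
  [ 0  1  0  0  3 ]
  [ 0  0  0  1  4 ]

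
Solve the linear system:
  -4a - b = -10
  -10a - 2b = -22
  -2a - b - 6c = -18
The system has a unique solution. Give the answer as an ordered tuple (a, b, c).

Form the augmented matrix and row-reduce:
  [  -4  -1   0  |  -10 ]
  [ -10  -2   0  |  -22 ]
  [  -2  -1  -6  |  -18 ]
ρ1 ← -1/4·ρ1
  [   1  1/4   0  |  5/2 ]
  [ -10   -2   0  |  -22 ]
  [  -2   -1  -6  |  -18 ]
ρ2 ← ρ2 + 10·ρ1
  [  1  1/4   0  |  5/2 ]
  [  0  1/2   0  |    3 ]
  [ -2   -1  -6  |  -18 ]
ρ3 ← ρ3 + 2·ρ1
  [ 1   1/4   0  |  5/2 ]
  [ 0   1/2   0  |    3 ]
  [ 0  -1/2  -6  |  -13 ]
ρ2 ← 2·ρ2
  [ 1   1/4   0  |  5/2 ]
  [ 0     1   0  |    6 ]
  [ 0  -1/2  -6  |  -13 ]
ρ3 ← ρ3 + 1/2·ρ2
  [ 1  1/4   0  |  5/2 ]
  [ 0    1   0  |    6 ]
  [ 0    0  -6  |  -10 ]
ρ3 ← -1/6·ρ3
  [ 1  1/4  0  |  5/2 ]
  [ 0    1  0  |    6 ]
  [ 0    0  1  |  5/3 ]
ρ1 ← ρ1 − 1/4·ρ2
  [ 1  0  0  |    1 ]
  [ 0  1  0  |    6 ]
  [ 0  0  1  |  5/3 ]
Reading off the last column: a = 1, b = 6, c = 5/3.

(1, 6, 5/3)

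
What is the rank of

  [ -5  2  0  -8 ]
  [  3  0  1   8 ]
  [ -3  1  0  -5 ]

r1 := -1/5·r1
  [  1  -2/5  0  8/5 ]
  [  3     0  1    8 ]
  [ -3     1  0   -5 ]
r2 := r2 − 3·r1
  [  1  -2/5  0   8/5 ]
  [  0   6/5  1  16/5 ]
  [ -3     1  0    -5 ]
r3 := r3 + 3·r1
  [ 1  -2/5  0   8/5 ]
  [ 0   6/5  1  16/5 ]
  [ 0  -1/5  0  -1/5 ]
r2 := 5/6·r2
  [ 1  -2/5    0   8/5 ]
  [ 0     1  5/6   8/3 ]
  [ 0  -1/5    0  -1/5 ]
r3 := r3 + 1/5·r2
  [ 1  -2/5    0  8/5 ]
  [ 0     1  5/6  8/3 ]
  [ 0     0  1/6  1/3 ]
r3 := 6·r3
  [ 1  -2/5    0  8/5 ]
  [ 0     1  5/6  8/3 ]
  [ 0     0    1    2 ]
r2 := r2 − 5/6·r3
  [ 1  -2/5  0  8/5 ]
  [ 0     1  0    1 ]
  [ 0     0  1    2 ]
r1 := r1 + 2/5·r2
  [ 1  0  0  2 ]
  [ 0  1  0  1 ]
  [ 0  0  1  2 ]
The reduced form has 3 nonzero rows.

rank = 3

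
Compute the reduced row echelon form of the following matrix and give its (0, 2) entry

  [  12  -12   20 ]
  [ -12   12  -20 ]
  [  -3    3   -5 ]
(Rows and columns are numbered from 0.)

ρ1 → 1/12·ρ1
  [   1  -1  5/3 ]
  [ -12  12  -20 ]
  [  -3   3   -5 ]
ρ2 → ρ2 + 12·ρ1
  [  1  -1  5/3 ]
  [  0   0    0 ]
  [ -3   3   -5 ]
ρ3 → ρ3 + 3·ρ1
  [ 1  -1  5/3 ]
  [ 0   0    0 ]
  [ 0   0    0 ]

5/3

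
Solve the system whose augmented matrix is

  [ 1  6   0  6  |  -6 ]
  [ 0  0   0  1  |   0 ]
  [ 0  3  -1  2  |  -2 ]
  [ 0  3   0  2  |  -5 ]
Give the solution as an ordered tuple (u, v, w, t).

Swap ρ2 and ρ3.
  [ 1  6   0  6  |  -6 ]
  [ 0  3  -1  2  |  -2 ]
  [ 0  0   0  1  |   0 ]
  [ 0  3   0  2  |  -5 ]
Multiply ρ2 by 1/3.
  [ 1  6     0    6  |    -6 ]
  [ 0  1  -1/3  2/3  |  -2/3 ]
  [ 0  0     0    1  |     0 ]
  [ 0  3     0    2  |    -5 ]
Subtract 3 times ρ2 from ρ4.
  [ 1  6     0    6  |    -6 ]
  [ 0  1  -1/3  2/3  |  -2/3 ]
  [ 0  0     0    1  |     0 ]
  [ 0  0     1    0  |    -3 ]
Swap ρ3 and ρ4.
  [ 1  6     0    6  |    -6 ]
  [ 0  1  -1/3  2/3  |  -2/3 ]
  [ 0  0     1    0  |    -3 ]
  [ 0  0     0    1  |     0 ]
Subtract 2/3 times ρ4 from ρ2.
  [ 1  6     0  6  |    -6 ]
  [ 0  1  -1/3  0  |  -2/3 ]
  [ 0  0     1  0  |    -3 ]
  [ 0  0     0  1  |     0 ]
Subtract 6 times ρ4 from ρ1.
  [ 1  6     0  0  |    -6 ]
  [ 0  1  -1/3  0  |  -2/3 ]
  [ 0  0     1  0  |    -3 ]
  [ 0  0     0  1  |     0 ]
Add 1/3 times ρ3 to ρ2.
  [ 1  6  0  0  |    -6 ]
  [ 0  1  0  0  |  -5/3 ]
  [ 0  0  1  0  |    -3 ]
  [ 0  0  0  1  |     0 ]
Subtract 6 times ρ2 from ρ1.
  [ 1  0  0  0  |     4 ]
  [ 0  1  0  0  |  -5/3 ]
  [ 0  0  1  0  |    -3 ]
  [ 0  0  0  1  |     0 ]
Reading off the last column: u = 4, v = -5/3, w = -3, t = 0.

(4, -5/3, -3, 0)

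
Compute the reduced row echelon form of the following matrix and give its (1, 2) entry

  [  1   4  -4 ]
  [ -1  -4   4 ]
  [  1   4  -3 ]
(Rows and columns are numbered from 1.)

4

ρ2 → ρ2 + ρ1
  [ 1  4  -4 ]
  [ 0  0   0 ]
  [ 1  4  -3 ]
ρ3 → ρ3 − ρ1
  [ 1  4  -4 ]
  [ 0  0   0 ]
  [ 0  0   1 ]
ρ2 ↔ ρ3
  [ 1  4  -4 ]
  [ 0  0   1 ]
  [ 0  0   0 ]
ρ1 → ρ1 + 4·ρ2
  [ 1  4  0 ]
  [ 0  0  1 ]
  [ 0  0  0 ]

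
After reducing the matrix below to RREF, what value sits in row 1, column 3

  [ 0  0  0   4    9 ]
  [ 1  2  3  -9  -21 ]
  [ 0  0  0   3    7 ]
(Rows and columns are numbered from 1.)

r1 <-> r2
  [ 1  2  3  -9  -21 ]
  [ 0  0  0   4    9 ]
  [ 0  0  0   3    7 ]
r2 ← 1/4·r2
  [ 1  2  3  -9  -21 ]
  [ 0  0  0   1  9/4 ]
  [ 0  0  0   3    7 ]
r3 ← r3 − 3·r2
  [ 1  2  3  -9  -21 ]
  [ 0  0  0   1  9/4 ]
  [ 0  0  0   0  1/4 ]
r3 ← 4·r3
  [ 1  2  3  -9  -21 ]
  [ 0  0  0   1  9/4 ]
  [ 0  0  0   0    1 ]
r2 ← r2 − 9/4·r3
  [ 1  2  3  -9  -21 ]
  [ 0  0  0   1    0 ]
  [ 0  0  0   0    1 ]
r1 ← r1 + 21·r3
  [ 1  2  3  -9  0 ]
  [ 0  0  0   1  0 ]
  [ 0  0  0   0  1 ]
r1 ← r1 + 9·r2
  [ 1  2  3  0  0 ]
  [ 0  0  0  1  0 ]
  [ 0  0  0  0  1 ]

3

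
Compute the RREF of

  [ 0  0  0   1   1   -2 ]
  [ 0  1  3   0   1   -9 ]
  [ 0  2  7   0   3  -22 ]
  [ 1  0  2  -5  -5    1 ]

r1 <-> r4
  [ 1  0  2  -5  -5    1 ]
  [ 0  1  3   0   1   -9 ]
  [ 0  2  7   0   3  -22 ]
  [ 0  0  0   1   1   -2 ]
r3 -> r3 − 2·r2
  [ 1  0  2  -5  -5   1 ]
  [ 0  1  3   0   1  -9 ]
  [ 0  0  1   0   1  -4 ]
  [ 0  0  0   1   1  -2 ]
r1 -> r1 + 5·r4
  [ 1  0  2  0  0  -9 ]
  [ 0  1  3  0  1  -9 ]
  [ 0  0  1  0  1  -4 ]
  [ 0  0  0  1  1  -2 ]
r2 -> r2 − 3·r3
  [ 1  0  2  0   0  -9 ]
  [ 0  1  0  0  -2   3 ]
  [ 0  0  1  0   1  -4 ]
  [ 0  0  0  1   1  -2 ]
r1 -> r1 − 2·r3
  [ 1  0  0  0  -2  -1 ]
  [ 0  1  0  0  -2   3 ]
  [ 0  0  1  0   1  -4 ]
  [ 0  0  0  1   1  -2 ]

[[1, 0, 0, 0, -2, -1], [0, 1, 0, 0, -2, 3], [0, 0, 1, 0, 1, -4], [0, 0, 0, 1, 1, -2]]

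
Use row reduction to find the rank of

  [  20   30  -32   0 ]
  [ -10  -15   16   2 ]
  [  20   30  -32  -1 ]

R1 ← 1/20·R1
R2 ← R2 + 10·R1
R3 ← R3 − 20·R1
R2 ← 1/2·R2
R3 ← R3 + R2
The reduced form has 2 nonzero rows.

rank = 2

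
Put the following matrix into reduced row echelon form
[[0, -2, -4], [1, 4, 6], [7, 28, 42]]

[[1, 0, -2], [0, 1, 2], [0, 0, 0]]

ρ1 ↔ ρ2
  [ 1   4   6 ]
  [ 0  -2  -4 ]
  [ 7  28  42 ]
ρ3 := ρ3 − 7·ρ1
  [ 1   4   6 ]
  [ 0  -2  -4 ]
  [ 0   0   0 ]
ρ2 := -1/2·ρ2
  [ 1  4  6 ]
  [ 0  1  2 ]
  [ 0  0  0 ]
ρ1 := ρ1 − 4·ρ2
  [ 1  0  -2 ]
  [ 0  1   2 ]
  [ 0  0   0 ]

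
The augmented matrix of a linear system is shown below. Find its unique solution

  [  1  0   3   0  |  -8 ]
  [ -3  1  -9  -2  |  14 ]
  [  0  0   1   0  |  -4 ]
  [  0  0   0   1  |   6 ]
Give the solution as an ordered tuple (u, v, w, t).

Add 3 times R1 to R2.
  [ 1  0  3   0  |   -8 ]
  [ 0  1  0  -2  |  -10 ]
  [ 0  0  1   0  |   -4 ]
  [ 0  0  0   1  |    6 ]
Add 2 times R4 to R2.
  [ 1  0  3  0  |  -8 ]
  [ 0  1  0  0  |   2 ]
  [ 0  0  1  0  |  -4 ]
  [ 0  0  0  1  |   6 ]
Subtract 3 times R3 from R1.
  [ 1  0  0  0  |   4 ]
  [ 0  1  0  0  |   2 ]
  [ 0  0  1  0  |  -4 ]
  [ 0  0  0  1  |   6 ]
Reading off the last column: u = 4, v = 2, w = -4, t = 6.

(4, 2, -4, 6)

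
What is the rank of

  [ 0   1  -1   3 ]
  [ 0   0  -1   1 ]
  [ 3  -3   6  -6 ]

R1 ↔ R3
  [ 3  -3   6  -6 ]
  [ 0   0  -1   1 ]
  [ 0   1  -1   3 ]
R1 → 1/3·R1
  [ 1  -1   2  -2 ]
  [ 0   0  -1   1 ]
  [ 0   1  -1   3 ]
R2 ↔ R3
  [ 1  -1   2  -2 ]
  [ 0   1  -1   3 ]
  [ 0   0  -1   1 ]
R3 → -1·R3
  [ 1  -1   2  -2 ]
  [ 0   1  -1   3 ]
  [ 0   0   1  -1 ]
R2 → R2 + R3
  [ 1  -1  2  -2 ]
  [ 0   1  0   2 ]
  [ 0   0  1  -1 ]
R1 → R1 − 2·R3
  [ 1  -1  0   0 ]
  [ 0   1  0   2 ]
  [ 0   0  1  -1 ]
R1 → R1 + R2
  [ 1  0  0   2 ]
  [ 0  1  0   2 ]
  [ 0  0  1  -1 ]
The reduced form has 3 nonzero rows.

rank = 3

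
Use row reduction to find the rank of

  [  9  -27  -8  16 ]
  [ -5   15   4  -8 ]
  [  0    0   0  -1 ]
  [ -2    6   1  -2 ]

rank = 3

ρ1 → 1/9·ρ1
  [  1  -3  -8/9  16/9 ]
  [ -5  15     4    -8 ]
  [  0   0     0    -1 ]
  [ -2   6     1    -2 ]
ρ2 → ρ2 + 5·ρ1
  [  1  -3  -8/9  16/9 ]
  [  0   0  -4/9   8/9 ]
  [  0   0     0    -1 ]
  [ -2   6     1    -2 ]
ρ4 → ρ4 + 2·ρ1
  [ 1  -3  -8/9  16/9 ]
  [ 0   0  -4/9   8/9 ]
  [ 0   0     0    -1 ]
  [ 0   0  -7/9  14/9 ]
ρ2 → -9/4·ρ2
  [ 1  -3  -8/9  16/9 ]
  [ 0   0     1    -2 ]
  [ 0   0     0    -1 ]
  [ 0   0  -7/9  14/9 ]
ρ4 → ρ4 + 7/9·ρ2
  [ 1  -3  -8/9  16/9 ]
  [ 0   0     1    -2 ]
  [ 0   0     0    -1 ]
  [ 0   0     0     0 ]
ρ3 → -1·ρ3
  [ 1  -3  -8/9  16/9 ]
  [ 0   0     1    -2 ]
  [ 0   0     0     1 ]
  [ 0   0     0     0 ]
ρ2 → ρ2 + 2·ρ3
  [ 1  -3  -8/9  16/9 ]
  [ 0   0     1     0 ]
  [ 0   0     0     1 ]
  [ 0   0     0     0 ]
ρ1 → ρ1 − 16/9·ρ3
  [ 1  -3  -8/9  0 ]
  [ 0   0     1  0 ]
  [ 0   0     0  1 ]
  [ 0   0     0  0 ]
ρ1 → ρ1 + 8/9·ρ2
  [ 1  -3  0  0 ]
  [ 0   0  1  0 ]
  [ 0   0  0  1 ]
  [ 0   0  0  0 ]
The reduced form has 3 nonzero rows.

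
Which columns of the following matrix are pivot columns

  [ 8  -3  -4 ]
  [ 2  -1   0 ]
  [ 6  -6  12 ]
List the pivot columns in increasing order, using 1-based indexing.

Multiply ρ1 by 1/8.
  [ 1  -3/8  -1/2 ]
  [ 2    -1     0 ]
  [ 6    -6    12 ]
Subtract 2 times ρ1 from ρ2.
  [ 1  -3/8  -1/2 ]
  [ 0  -1/4     1 ]
  [ 6    -6    12 ]
Subtract 6 times ρ1 from ρ3.
  [ 1   -3/8  -1/2 ]
  [ 0   -1/4     1 ]
  [ 0  -15/4    15 ]
Multiply ρ2 by -4.
  [ 1   -3/8  -1/2 ]
  [ 0      1    -4 ]
  [ 0  -15/4    15 ]
Add 15/4 times ρ2 to ρ3.
  [ 1  -3/8  -1/2 ]
  [ 0     1    -4 ]
  [ 0     0     0 ]
Add 3/8 times ρ2 to ρ1.
  [ 1  0  -2 ]
  [ 0  1  -4 ]
  [ 0  0   0 ]
Pivot columns are the columns containing a leading 1.

1, 2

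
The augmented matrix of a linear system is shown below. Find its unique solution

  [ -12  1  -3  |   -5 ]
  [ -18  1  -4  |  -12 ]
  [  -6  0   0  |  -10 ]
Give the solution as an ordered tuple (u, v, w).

r1 := -1/12·r1
  [   1  -1/12  1/4  |  5/12 ]
  [ -18      1   -4  |   -12 ]
  [  -6      0    0  |   -10 ]
r2 := r2 + 18·r1
  [  1  -1/12  1/4  |  5/12 ]
  [  0   -1/2  1/2  |  -9/2 ]
  [ -6      0    0  |   -10 ]
r3 := r3 + 6·r1
  [ 1  -1/12  1/4  |   5/12 ]
  [ 0   -1/2  1/2  |   -9/2 ]
  [ 0   -1/2  3/2  |  -15/2 ]
r2 := -2·r2
  [ 1  -1/12  1/4  |   5/12 ]
  [ 0      1   -1  |      9 ]
  [ 0   -1/2  3/2  |  -15/2 ]
r3 := r3 + 1/2·r2
  [ 1  -1/12  1/4  |  5/12 ]
  [ 0      1   -1  |     9 ]
  [ 0      0    1  |    -3 ]
r2 := r2 + r3
  [ 1  -1/12  1/4  |  5/12 ]
  [ 0      1    0  |     6 ]
  [ 0      0    1  |    -3 ]
r1 := r1 − 1/4·r3
  [ 1  -1/12  0  |  7/6 ]
  [ 0      1  0  |    6 ]
  [ 0      0  1  |   -3 ]
r1 := r1 + 1/12·r2
  [ 1  0  0  |  5/3 ]
  [ 0  1  0  |    6 ]
  [ 0  0  1  |   -3 ]
Reading off the last column: u = 5/3, v = 6, w = -3.

(5/3, 6, -3)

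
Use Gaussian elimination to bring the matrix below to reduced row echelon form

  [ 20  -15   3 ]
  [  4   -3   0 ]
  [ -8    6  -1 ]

[[1, -3/4, 0], [0, 0, 1], [0, 0, 0]]

R1 ← 1/20·R1
  [  1  -3/4  3/20 ]
  [  4    -3     0 ]
  [ -8     6    -1 ]
R2 ← R2 − 4·R1
  [  1  -3/4  3/20 ]
  [  0     0  -3/5 ]
  [ -8     6    -1 ]
R3 ← R3 + 8·R1
  [ 1  -3/4  3/20 ]
  [ 0     0  -3/5 ]
  [ 0     0   1/5 ]
R2 ← -5/3·R2
  [ 1  -3/4  3/20 ]
  [ 0     0     1 ]
  [ 0     0   1/5 ]
R3 ← R3 − 1/5·R2
  [ 1  -3/4  3/20 ]
  [ 0     0     1 ]
  [ 0     0     0 ]
R1 ← R1 − 3/20·R2
  [ 1  -3/4  0 ]
  [ 0     0  1 ]
  [ 0     0  0 ]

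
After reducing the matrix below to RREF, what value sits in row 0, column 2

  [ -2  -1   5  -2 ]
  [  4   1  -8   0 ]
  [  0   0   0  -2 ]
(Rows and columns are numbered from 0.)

Multiply R1 by -1/2.
  [ 1  1/2  -5/2   1 ]
  [ 4    1    -8   0 ]
  [ 0    0     0  -2 ]
Subtract 4 times R1 from R2.
  [ 1  1/2  -5/2   1 ]
  [ 0   -1     2  -4 ]
  [ 0    0     0  -2 ]
Multiply R2 by -1.
  [ 1  1/2  -5/2   1 ]
  [ 0    1    -2   4 ]
  [ 0    0     0  -2 ]
Multiply R3 by -1/2.
  [ 1  1/2  -5/2  1 ]
  [ 0    1    -2  4 ]
  [ 0    0     0  1 ]
Subtract 4 times R3 from R2.
  [ 1  1/2  -5/2  1 ]
  [ 0    1    -2  0 ]
  [ 0    0     0  1 ]
Subtract R3 from R1.
  [ 1  1/2  -5/2  0 ]
  [ 0    1    -2  0 ]
  [ 0    0     0  1 ]
Subtract 1/2 times R2 from R1.
  [ 1  0  -3/2  0 ]
  [ 0  1    -2  0 ]
  [ 0  0     0  1 ]

-3/2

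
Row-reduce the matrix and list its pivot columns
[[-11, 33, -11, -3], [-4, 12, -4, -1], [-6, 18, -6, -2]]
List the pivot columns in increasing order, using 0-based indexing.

0, 3

R1 -> -1/11·R1
  [  1  -3   1  3/11 ]
  [ -4  12  -4    -1 ]
  [ -6  18  -6    -2 ]
R2 -> R2 + 4·R1
  [  1  -3   1  3/11 ]
  [  0   0   0  1/11 ]
  [ -6  18  -6    -2 ]
R3 -> R3 + 6·R1
  [ 1  -3  1   3/11 ]
  [ 0   0  0   1/11 ]
  [ 0   0  0  -4/11 ]
R2 -> 11·R2
  [ 1  -3  1   3/11 ]
  [ 0   0  0      1 ]
  [ 0   0  0  -4/11 ]
R3 -> R3 + 4/11·R2
  [ 1  -3  1  3/11 ]
  [ 0   0  0     1 ]
  [ 0   0  0     0 ]
R1 -> R1 − 3/11·R2
  [ 1  -3  1  0 ]
  [ 0   0  0  1 ]
  [ 0   0  0  0 ]
Pivot columns are the columns containing a leading 1.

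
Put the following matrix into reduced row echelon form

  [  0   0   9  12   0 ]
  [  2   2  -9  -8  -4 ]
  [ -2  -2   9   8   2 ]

R1 <=> R2
  [  2   2  -9  -8  -4 ]
  [  0   0   9  12   0 ]
  [ -2  -2   9   8   2 ]
R1 -> 1/2·R1
  [  1   1  -9/2  -4  -2 ]
  [  0   0     9  12   0 ]
  [ -2  -2     9   8   2 ]
R3 -> R3 + 2·R1
  [ 1  1  -9/2  -4  -2 ]
  [ 0  0     9  12   0 ]
  [ 0  0     0   0  -2 ]
R2 -> 1/9·R2
  [ 1  1  -9/2   -4  -2 ]
  [ 0  0     1  4/3   0 ]
  [ 0  0     0    0  -2 ]
R3 -> -1/2·R3
  [ 1  1  -9/2   -4  -2 ]
  [ 0  0     1  4/3   0 ]
  [ 0  0     0    0   1 ]
R1 -> R1 + 2·R3
  [ 1  1  -9/2   -4  0 ]
  [ 0  0     1  4/3  0 ]
  [ 0  0     0    0  1 ]
R1 -> R1 + 9/2·R2
  [ 1  1  0    2  0 ]
  [ 0  0  1  4/3  0 ]
  [ 0  0  0    0  1 ]

[[1, 1, 0, 2, 0], [0, 0, 1, 4/3, 0], [0, 0, 0, 0, 1]]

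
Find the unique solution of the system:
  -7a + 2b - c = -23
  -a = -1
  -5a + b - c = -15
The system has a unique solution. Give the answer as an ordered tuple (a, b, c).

Form the augmented matrix and row-reduce:
  [ -7  2  -1  |  -23 ]
  [ -1  0   0  |   -1 ]
  [ -5  1  -1  |  -15 ]
ρ1 → -1/7·ρ1
  [  1  -2/7  1/7  |  23/7 ]
  [ -1     0    0  |    -1 ]
  [ -5     1   -1  |   -15 ]
ρ2 → ρ2 + ρ1
  [  1  -2/7  1/7  |  23/7 ]
  [  0  -2/7  1/7  |  16/7 ]
  [ -5     1   -1  |   -15 ]
ρ3 → ρ3 + 5·ρ1
  [ 1  -2/7   1/7  |  23/7 ]
  [ 0  -2/7   1/7  |  16/7 ]
  [ 0  -3/7  -2/7  |  10/7 ]
ρ2 → -7/2·ρ2
  [ 1  -2/7   1/7  |  23/7 ]
  [ 0     1  -1/2  |    -8 ]
  [ 0  -3/7  -2/7  |  10/7 ]
ρ3 → ρ3 + 3/7·ρ2
  [ 1  -2/7   1/7  |  23/7 ]
  [ 0     1  -1/2  |    -8 ]
  [ 0     0  -1/2  |    -2 ]
ρ3 → -2·ρ3
  [ 1  -2/7   1/7  |  23/7 ]
  [ 0     1  -1/2  |    -8 ]
  [ 0     0     1  |     4 ]
ρ2 → ρ2 + 1/2·ρ3
  [ 1  -2/7  1/7  |  23/7 ]
  [ 0     1    0  |    -6 ]
  [ 0     0    1  |     4 ]
ρ1 → ρ1 − 1/7·ρ3
  [ 1  -2/7  0  |  19/7 ]
  [ 0     1  0  |    -6 ]
  [ 0     0  1  |     4 ]
ρ1 → ρ1 + 2/7·ρ2
  [ 1  0  0  |   1 ]
  [ 0  1  0  |  -6 ]
  [ 0  0  1  |   4 ]
Reading off the last column: a = 1, b = -6, c = 4.

(1, -6, 4)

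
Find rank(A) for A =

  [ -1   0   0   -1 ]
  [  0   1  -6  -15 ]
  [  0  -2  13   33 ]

R1 := -1·R1
  [ 1   0   0    1 ]
  [ 0   1  -6  -15 ]
  [ 0  -2  13   33 ]
R3 := R3 + 2·R2
  [ 1  0   0    1 ]
  [ 0  1  -6  -15 ]
  [ 0  0   1    3 ]
R2 := R2 + 6·R3
  [ 1  0  0  1 ]
  [ 0  1  0  3 ]
  [ 0  0  1  3 ]
The reduced form has 3 nonzero rows.

rank = 3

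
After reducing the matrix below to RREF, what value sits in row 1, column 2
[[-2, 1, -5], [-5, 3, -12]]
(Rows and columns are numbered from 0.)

1

R1 ← -1/2·R1
  [  1  -1/2  5/2 ]
  [ -5     3  -12 ]
R2 ← R2 + 5·R1
  [ 1  -1/2  5/2 ]
  [ 0   1/2  1/2 ]
R2 ← 2·R2
  [ 1  -1/2  5/2 ]
  [ 0     1    1 ]
R1 ← R1 + 1/2·R2
  [ 1  0  3 ]
  [ 0  1  1 ]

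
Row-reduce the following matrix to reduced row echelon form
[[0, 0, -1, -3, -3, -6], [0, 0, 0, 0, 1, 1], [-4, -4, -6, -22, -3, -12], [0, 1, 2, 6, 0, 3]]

[[1, 0, 0, 1, 0, 3/4], [0, 1, 0, 0, 0, -3], [0, 0, 1, 3, 0, 3], [0, 0, 0, 0, 1, 1]]

R1 <=> R3
  [ -4  -4  -6  -22  -3  -12 ]
  [  0   0   0    0   1    1 ]
  [  0   0  -1   -3  -3   -6 ]
  [  0   1   2    6   0    3 ]
R1 ← -1/4·R1
  [ 1  1  3/2  11/2  3/4   3 ]
  [ 0  0    0     0    1   1 ]
  [ 0  0   -1    -3   -3  -6 ]
  [ 0  1    2     6    0   3 ]
R2 <=> R4
  [ 1  1  3/2  11/2  3/4   3 ]
  [ 0  1    2     6    0   3 ]
  [ 0  0   -1    -3   -3  -6 ]
  [ 0  0    0     0    1   1 ]
R3 ← -1·R3
  [ 1  1  3/2  11/2  3/4  3 ]
  [ 0  1    2     6    0  3 ]
  [ 0  0    1     3    3  6 ]
  [ 0  0    0     0    1  1 ]
R3 ← R3 − 3·R4
  [ 1  1  3/2  11/2  3/4  3 ]
  [ 0  1    2     6    0  3 ]
  [ 0  0    1     3    0  3 ]
  [ 0  0    0     0    1  1 ]
R1 ← R1 − 3/4·R4
  [ 1  1  3/2  11/2  0  9/4 ]
  [ 0  1    2     6  0    3 ]
  [ 0  0    1     3  0    3 ]
  [ 0  0    0     0  1    1 ]
R2 ← R2 − 2·R3
  [ 1  1  3/2  11/2  0  9/4 ]
  [ 0  1    0     0  0   -3 ]
  [ 0  0    1     3  0    3 ]
  [ 0  0    0     0  1    1 ]
R1 ← R1 − 3/2·R3
  [ 1  1  0  1  0  -9/4 ]
  [ 0  1  0  0  0    -3 ]
  [ 0  0  1  3  0     3 ]
  [ 0  0  0  0  1     1 ]
R1 ← R1 − R2
  [ 1  0  0  1  0  3/4 ]
  [ 0  1  0  0  0   -3 ]
  [ 0  0  1  3  0    3 ]
  [ 0  0  0  0  1    1 ]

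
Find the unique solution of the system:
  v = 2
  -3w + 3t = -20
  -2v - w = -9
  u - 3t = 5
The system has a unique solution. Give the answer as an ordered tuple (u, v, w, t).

(0, 2, 5, -5/3)

Form the augmented matrix and row-reduce:
  [ 0   1   0   0  |    2 ]
  [ 0   0  -3   3  |  -20 ]
  [ 0  -2  -1   0  |   -9 ]
  [ 1   0   0  -3  |    5 ]
R1 <=> R4
R2 <=> R3
R2 → -1/2·R2
R4 → R4 − R2
R3 → -1/3·R3
R4 → R4 + 1/2·R3
R4 → -2·R4
R3 → R3 + R4
R1 → R1 + 3·R4
R2 → R2 − 1/2·R3
Reading off the last column: u = 0, v = 2, w = 5, t = -5/3.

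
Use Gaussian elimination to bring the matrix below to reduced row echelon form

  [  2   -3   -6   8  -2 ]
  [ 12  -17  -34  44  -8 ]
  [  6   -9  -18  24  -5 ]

ρ1 -> 1/2·ρ1
  [  1  -3/2   -3   4  -1 ]
  [ 12   -17  -34  44  -8 ]
  [  6    -9  -18  24  -5 ]
ρ2 -> ρ2 − 12·ρ1
  [ 1  -3/2   -3   4  -1 ]
  [ 0     1    2  -4   4 ]
  [ 6    -9  -18  24  -5 ]
ρ3 -> ρ3 − 6·ρ1
  [ 1  -3/2  -3   4  -1 ]
  [ 0     1   2  -4   4 ]
  [ 0     0   0   0   1 ]
ρ2 -> ρ2 − 4·ρ3
  [ 1  -3/2  -3   4  -1 ]
  [ 0     1   2  -4   0 ]
  [ 0     0   0   0   1 ]
ρ1 -> ρ1 + ρ3
  [ 1  -3/2  -3   4  0 ]
  [ 0     1   2  -4  0 ]
  [ 0     0   0   0  1 ]
ρ1 -> ρ1 + 3/2·ρ2
  [ 1  0  0  -2  0 ]
  [ 0  1  2  -4  0 ]
  [ 0  0  0   0  1 ]

[[1, 0, 0, -2, 0], [0, 1, 2, -4, 0], [0, 0, 0, 0, 1]]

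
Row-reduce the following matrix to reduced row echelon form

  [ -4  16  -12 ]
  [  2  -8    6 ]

r1 → -1/4·r1
  [ 1  -4  3 ]
  [ 2  -8  6 ]
r2 → r2 − 2·r1
  [ 1  -4  3 ]
  [ 0   0  0 ]

[[1, -4, 3], [0, 0, 0]]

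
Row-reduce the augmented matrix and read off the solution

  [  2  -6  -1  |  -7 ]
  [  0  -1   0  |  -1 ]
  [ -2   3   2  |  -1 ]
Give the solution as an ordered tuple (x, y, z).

(-3, 1, -5)

R1 → 1/2·R1
  [  1  -3  -1/2  |  -7/2 ]
  [  0  -1     0  |    -1 ]
  [ -2   3     2  |    -1 ]
R3 → R3 + 2·R1
  [ 1  -3  -1/2  |  -7/2 ]
  [ 0  -1     0  |    -1 ]
  [ 0  -3     1  |    -8 ]
R2 → -1·R2
  [ 1  -3  -1/2  |  -7/2 ]
  [ 0   1     0  |     1 ]
  [ 0  -3     1  |    -8 ]
R3 → R3 + 3·R2
  [ 1  -3  -1/2  |  -7/2 ]
  [ 0   1     0  |     1 ]
  [ 0   0     1  |    -5 ]
R1 → R1 + 1/2·R3
  [ 1  -3  0  |  -6 ]
  [ 0   1  0  |   1 ]
  [ 0   0  1  |  -5 ]
R1 → R1 + 3·R2
  [ 1  0  0  |  -3 ]
  [ 0  1  0  |   1 ]
  [ 0  0  1  |  -5 ]
Reading off the last column: x = -3, y = 1, z = -5.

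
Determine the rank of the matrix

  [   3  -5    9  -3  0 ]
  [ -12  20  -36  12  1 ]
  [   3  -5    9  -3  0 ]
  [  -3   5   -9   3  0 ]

rank = 2

R1 ← 1/3·R1
  [   1  -5/3    3  -1  0 ]
  [ -12    20  -36  12  1 ]
  [   3    -5    9  -3  0 ]
  [  -3     5   -9   3  0 ]
R2 ← R2 + 12·R1
  [  1  -5/3   3  -1  0 ]
  [  0     0   0   0  1 ]
  [  3    -5   9  -3  0 ]
  [ -3     5  -9   3  0 ]
R3 ← R3 − 3·R1
  [  1  -5/3   3  -1  0 ]
  [  0     0   0   0  1 ]
  [  0     0   0   0  0 ]
  [ -3     5  -9   3  0 ]
R4 ← R4 + 3·R1
  [ 1  -5/3  3  -1  0 ]
  [ 0     0  0   0  1 ]
  [ 0     0  0   0  0 ]
  [ 0     0  0   0  0 ]
The reduced form has 2 nonzero rows.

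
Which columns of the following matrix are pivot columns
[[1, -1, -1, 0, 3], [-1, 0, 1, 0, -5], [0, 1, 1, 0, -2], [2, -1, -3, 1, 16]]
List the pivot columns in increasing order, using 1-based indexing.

Add r1 to r2.
Subtract 2 times r1 from r4.
Multiply r2 by -1.
Subtract r2 from r3.
Subtract r2 from r4.
Add r3 to r4.
Add r3 to r1.
Add r2 to r1.
Pivot columns are the columns containing a leading 1.

1, 2, 3, 4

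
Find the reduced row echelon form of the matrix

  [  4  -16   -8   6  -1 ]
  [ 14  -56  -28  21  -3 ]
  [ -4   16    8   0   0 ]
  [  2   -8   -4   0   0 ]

R1 ← 1/4·R1
  [  1   -4   -2  3/2  -1/4 ]
  [ 14  -56  -28   21    -3 ]
  [ -4   16    8    0     0 ]
  [  2   -8   -4    0     0 ]
R2 ← R2 − 14·R1
  [  1  -4  -2  3/2  -1/4 ]
  [  0   0   0    0   1/2 ]
  [ -4  16   8    0     0 ]
  [  2  -8  -4    0     0 ]
R3 ← R3 + 4·R1
  [ 1  -4  -2  3/2  -1/4 ]
  [ 0   0   0    0   1/2 ]
  [ 0   0   0    6    -1 ]
  [ 2  -8  -4    0     0 ]
R4 ← R4 − 2·R1
  [ 1  -4  -2  3/2  -1/4 ]
  [ 0   0   0    0   1/2 ]
  [ 0   0   0    6    -1 ]
  [ 0   0   0   -3   1/2 ]
R2 ↔ R3
  [ 1  -4  -2  3/2  -1/4 ]
  [ 0   0   0    6    -1 ]
  [ 0   0   0    0   1/2 ]
  [ 0   0   0   -3   1/2 ]
R2 ← 1/6·R2
  [ 1  -4  -2  3/2  -1/4 ]
  [ 0   0   0    1  -1/6 ]
  [ 0   0   0    0   1/2 ]
  [ 0   0   0   -3   1/2 ]
R4 ← R4 + 3·R2
  [ 1  -4  -2  3/2  -1/4 ]
  [ 0   0   0    1  -1/6 ]
  [ 0   0   0    0   1/2 ]
  [ 0   0   0    0     0 ]
R3 ← 2·R3
  [ 1  -4  -2  3/2  -1/4 ]
  [ 0   0   0    1  -1/6 ]
  [ 0   0   0    0     1 ]
  [ 0   0   0    0     0 ]
R2 ← R2 + 1/6·R3
  [ 1  -4  -2  3/2  -1/4 ]
  [ 0   0   0    1     0 ]
  [ 0   0   0    0     1 ]
  [ 0   0   0    0     0 ]
R1 ← R1 + 1/4·R3
  [ 1  -4  -2  3/2  0 ]
  [ 0   0   0    1  0 ]
  [ 0   0   0    0  1 ]
  [ 0   0   0    0  0 ]
R1 ← R1 − 3/2·R2
  [ 1  -4  -2  0  0 ]
  [ 0   0   0  1  0 ]
  [ 0   0   0  0  1 ]
  [ 0   0   0  0  0 ]

[[1, -4, -2, 0, 0], [0, 0, 0, 1, 0], [0, 0, 0, 0, 1], [0, 0, 0, 0, 0]]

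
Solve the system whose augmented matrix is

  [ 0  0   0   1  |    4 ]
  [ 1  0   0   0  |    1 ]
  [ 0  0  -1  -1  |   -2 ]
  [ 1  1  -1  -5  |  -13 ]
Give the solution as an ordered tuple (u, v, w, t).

(1, 4, -2, 4)

R1 <-> R2
R4 → R4 − R1
R2 <-> R4
R3 → -1·R3
R3 → R3 − R4
R2 → R2 + 5·R4
R2 → R2 + R3
Reading off the last column: u = 1, v = 4, w = -2, t = 4.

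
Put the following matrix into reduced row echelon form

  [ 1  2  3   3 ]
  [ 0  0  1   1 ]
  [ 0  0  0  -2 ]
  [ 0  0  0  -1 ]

[[1, 2, 0, 0], [0, 0, 1, 0], [0, 0, 0, 1], [0, 0, 0, 0]]

R3 → -1/2·R3
R4 → R4 + R3
R2 → R2 − R3
R1 → R1 − 3·R3
R1 → R1 − 3·R2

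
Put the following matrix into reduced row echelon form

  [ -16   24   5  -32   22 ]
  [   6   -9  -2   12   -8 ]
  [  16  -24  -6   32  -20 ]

[[1, -3/2, 0, 2, -2], [0, 0, 1, 0, -2], [0, 0, 0, 0, 0]]

r1 ← -1/16·r1
r2 ← r2 − 6·r1
r3 ← r3 − 16·r1
r2 ← -8·r2
r3 ← r3 + r2
r1 ← r1 + 5/16·r2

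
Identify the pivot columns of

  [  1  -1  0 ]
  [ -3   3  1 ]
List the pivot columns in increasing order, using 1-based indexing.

Add 3 times R1 to R2.
Pivot columns are the columns containing a leading 1.

1, 3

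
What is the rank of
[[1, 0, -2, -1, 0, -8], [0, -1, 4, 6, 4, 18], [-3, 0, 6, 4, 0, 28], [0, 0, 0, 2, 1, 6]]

rank = 4

Add 3 times ρ1 to ρ3.
Multiply ρ2 by -1.
Subtract 2 times ρ3 from ρ4.
Add 4 times ρ4 to ρ2.
Add 6 times ρ3 to ρ2.
Add ρ3 to ρ1.
The reduced form has 4 nonzero rows.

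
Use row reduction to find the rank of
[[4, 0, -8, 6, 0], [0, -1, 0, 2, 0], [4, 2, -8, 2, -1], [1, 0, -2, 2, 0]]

Multiply ρ1 by 1/4.
  [ 1   0  -2  3/2   0 ]
  [ 0  -1   0    2   0 ]
  [ 4   2  -8    2  -1 ]
  [ 1   0  -2    2   0 ]
Subtract 4 times ρ1 from ρ3.
  [ 1   0  -2  3/2   0 ]
  [ 0  -1   0    2   0 ]
  [ 0   2   0   -4  -1 ]
  [ 1   0  -2    2   0 ]
Subtract ρ1 from ρ4.
  [ 1   0  -2  3/2   0 ]
  [ 0  -1   0    2   0 ]
  [ 0   2   0   -4  -1 ]
  [ 0   0   0  1/2   0 ]
Multiply ρ2 by -1.
  [ 1  0  -2  3/2   0 ]
  [ 0  1   0   -2   0 ]
  [ 0  2   0   -4  -1 ]
  [ 0  0   0  1/2   0 ]
Subtract 2 times ρ2 from ρ3.
  [ 1  0  -2  3/2   0 ]
  [ 0  1   0   -2   0 ]
  [ 0  0   0    0  -1 ]
  [ 0  0   0  1/2   0 ]
Swap ρ3 and ρ4.
  [ 1  0  -2  3/2   0 ]
  [ 0  1   0   -2   0 ]
  [ 0  0   0  1/2   0 ]
  [ 0  0   0    0  -1 ]
Multiply ρ3 by 2.
  [ 1  0  -2  3/2   0 ]
  [ 0  1   0   -2   0 ]
  [ 0  0   0    1   0 ]
  [ 0  0   0    0  -1 ]
Multiply ρ4 by -1.
  [ 1  0  -2  3/2  0 ]
  [ 0  1   0   -2  0 ]
  [ 0  0   0    1  0 ]
  [ 0  0   0    0  1 ]
Add 2 times ρ3 to ρ2.
  [ 1  0  -2  3/2  0 ]
  [ 0  1   0    0  0 ]
  [ 0  0   0    1  0 ]
  [ 0  0   0    0  1 ]
Subtract 3/2 times ρ3 from ρ1.
  [ 1  0  -2  0  0 ]
  [ 0  1   0  0  0 ]
  [ 0  0   0  1  0 ]
  [ 0  0   0  0  1 ]
The reduced form has 4 nonzero rows.

rank = 4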